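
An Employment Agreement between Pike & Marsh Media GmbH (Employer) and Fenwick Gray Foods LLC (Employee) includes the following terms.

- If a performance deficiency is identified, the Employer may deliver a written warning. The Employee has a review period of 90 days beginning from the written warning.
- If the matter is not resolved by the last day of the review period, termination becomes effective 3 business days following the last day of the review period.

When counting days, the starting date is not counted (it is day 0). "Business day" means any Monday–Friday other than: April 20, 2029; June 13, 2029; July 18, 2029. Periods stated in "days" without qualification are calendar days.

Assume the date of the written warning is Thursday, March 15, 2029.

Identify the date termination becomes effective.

Adding 90 calendar days to March 15, 2029 gives June 13, 2029, which is the last day of the review period.
The date termination becomes effective: counting 3 business days from Wednesday, June 13, 2029 (Jun 14, Jun 15, Jun 18, skipping weekends) reaches Monday, June 18, 2029.

June 18, 2029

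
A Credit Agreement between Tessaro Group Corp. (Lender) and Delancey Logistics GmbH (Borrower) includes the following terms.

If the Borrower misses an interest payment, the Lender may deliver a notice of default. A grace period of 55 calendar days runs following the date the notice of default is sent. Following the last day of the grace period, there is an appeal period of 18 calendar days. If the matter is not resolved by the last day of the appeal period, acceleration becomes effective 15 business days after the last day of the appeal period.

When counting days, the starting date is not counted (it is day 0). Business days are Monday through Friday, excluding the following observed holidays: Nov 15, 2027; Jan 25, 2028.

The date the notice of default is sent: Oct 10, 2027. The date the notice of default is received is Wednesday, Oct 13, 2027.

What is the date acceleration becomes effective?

Jan 12, 2028

The last day of the grace period: Oct 10, 2027 + 55 days = Dec 4, 2027.
The last day of the appeal period: 18 calendar days after Dec 4, 2027 is Dec 22, 2027.
The date acceleration becomes effective: counting 15 business days from Wednesday, Dec 22, 2027 (Dec 23, Dec 24, Dec 27, Dec 28, …, Jan 10, Jan 11, Jan 12, skipping weekends) reaches Wednesday, Jan 12, 2028.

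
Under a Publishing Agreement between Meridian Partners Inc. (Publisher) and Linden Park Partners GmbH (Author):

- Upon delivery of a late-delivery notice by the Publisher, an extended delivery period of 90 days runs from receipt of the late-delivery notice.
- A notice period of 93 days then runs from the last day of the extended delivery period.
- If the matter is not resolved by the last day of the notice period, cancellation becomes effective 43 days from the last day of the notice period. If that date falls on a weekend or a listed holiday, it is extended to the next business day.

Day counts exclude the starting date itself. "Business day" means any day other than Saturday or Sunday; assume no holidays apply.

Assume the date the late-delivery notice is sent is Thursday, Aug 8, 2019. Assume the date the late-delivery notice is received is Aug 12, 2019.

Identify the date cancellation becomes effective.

The last day of the extended delivery period: 90 calendar days after Aug 12, 2019 is Nov 10, 2019.
The last day of the notice period: 93 calendar days after Nov 10, 2019 is Feb 11, 2020.
The date cancellation becomes effective: Feb 11, 2020 + 43 days = Mar 25, 2020. Mar 25, 2020 is a Wednesday, so no roll-forward applies.

Mar 25, 2020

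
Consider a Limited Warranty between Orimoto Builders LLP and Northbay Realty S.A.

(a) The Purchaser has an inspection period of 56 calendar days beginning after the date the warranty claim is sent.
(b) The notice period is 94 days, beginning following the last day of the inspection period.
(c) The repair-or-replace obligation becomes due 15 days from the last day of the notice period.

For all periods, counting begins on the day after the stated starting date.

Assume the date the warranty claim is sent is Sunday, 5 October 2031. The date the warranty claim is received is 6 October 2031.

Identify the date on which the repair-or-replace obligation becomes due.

The last day of the inspection period: 5 October 2031 + 56 days = 30 November 2031.
The last day of the notice period: 94 calendar days after 30 November 2031 is 3 March 2032.
The date on which the repair-or-replace obligation becomes due: 15 calendar days after 3 March 2032 is 18 March 2032.

18 March 2032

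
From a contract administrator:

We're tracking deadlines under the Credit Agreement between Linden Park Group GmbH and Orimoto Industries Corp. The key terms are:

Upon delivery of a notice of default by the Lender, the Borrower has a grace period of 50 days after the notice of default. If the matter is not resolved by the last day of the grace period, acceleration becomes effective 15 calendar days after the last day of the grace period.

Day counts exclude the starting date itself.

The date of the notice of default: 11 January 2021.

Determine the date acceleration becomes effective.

17 March 2021

The last day of the grace period: 11 January 2021 + 50 days = 2 March 2021.
The date acceleration becomes effective: 2 March 2021 + 15 days = 17 March 2021.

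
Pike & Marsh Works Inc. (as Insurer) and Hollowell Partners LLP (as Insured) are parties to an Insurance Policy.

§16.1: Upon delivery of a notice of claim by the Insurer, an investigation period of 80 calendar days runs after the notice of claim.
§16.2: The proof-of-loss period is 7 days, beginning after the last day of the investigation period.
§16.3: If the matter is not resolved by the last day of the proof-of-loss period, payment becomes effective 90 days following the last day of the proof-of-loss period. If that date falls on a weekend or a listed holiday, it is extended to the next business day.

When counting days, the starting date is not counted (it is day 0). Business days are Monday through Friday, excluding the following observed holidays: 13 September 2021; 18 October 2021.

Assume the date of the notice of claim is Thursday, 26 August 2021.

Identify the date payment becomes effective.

Adding 80 calendar days to 26 August 2021 gives 14 November 2021, which is the last day of the investigation period.
Adding 7 calendar days to 14 November 2021 gives 21 November 2021, which is the last day of the proof-of-loss period.
The date payment becomes effective: 90 calendar days after 21 November 2021 is 19 February 2022. That falls on a Saturday, so it rolls to the next business day, Monday, 21 February 2022.

21 February 2022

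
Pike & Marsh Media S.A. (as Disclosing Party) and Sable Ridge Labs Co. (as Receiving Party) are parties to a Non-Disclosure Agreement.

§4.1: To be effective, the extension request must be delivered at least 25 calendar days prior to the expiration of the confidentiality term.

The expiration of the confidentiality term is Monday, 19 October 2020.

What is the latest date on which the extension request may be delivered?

24 September 2020

Counting back 25 calendar days from 19 October 2020 gives 24 September 2020.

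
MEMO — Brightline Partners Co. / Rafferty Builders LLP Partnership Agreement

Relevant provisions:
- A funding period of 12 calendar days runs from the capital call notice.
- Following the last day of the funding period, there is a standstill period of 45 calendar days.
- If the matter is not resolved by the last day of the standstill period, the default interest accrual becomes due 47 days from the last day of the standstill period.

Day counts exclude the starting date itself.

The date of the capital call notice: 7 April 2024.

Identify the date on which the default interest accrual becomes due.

20 July 2024

Adding 12 calendar days to 7 April 2024 gives 19 April 2024, which is the last day of the funding period.
Adding 45 calendar days to 19 April 2024 gives 3 June 2024, which is the last day of the standstill period.
The date on which the default interest accrual becomes due: 47 calendar days after 3 June 2024 is 20 July 2024.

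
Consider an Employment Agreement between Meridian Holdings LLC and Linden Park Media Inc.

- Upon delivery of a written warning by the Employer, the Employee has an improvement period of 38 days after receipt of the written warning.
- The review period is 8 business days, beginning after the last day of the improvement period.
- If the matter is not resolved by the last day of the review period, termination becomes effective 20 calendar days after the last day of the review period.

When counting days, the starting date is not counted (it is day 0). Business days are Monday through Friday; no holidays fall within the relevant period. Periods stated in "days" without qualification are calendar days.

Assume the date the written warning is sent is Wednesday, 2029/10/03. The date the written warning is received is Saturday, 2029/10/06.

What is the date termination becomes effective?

The last day of the improvement period: 38 calendar days after 2029/10/06 is 2029/11/13.
The last day of the review period: 8 business days after Tuesday, 2029/11/13, skipping weekends — Nov 14, Nov 15, Nov 16, Nov 19, Nov 20, Nov 21, Nov 22, Nov 23 — lands on Friday, 2029/11/23.
The date termination becomes effective: 20 calendar days after 2029/11/23 is 2029/12/13.

2029/12/13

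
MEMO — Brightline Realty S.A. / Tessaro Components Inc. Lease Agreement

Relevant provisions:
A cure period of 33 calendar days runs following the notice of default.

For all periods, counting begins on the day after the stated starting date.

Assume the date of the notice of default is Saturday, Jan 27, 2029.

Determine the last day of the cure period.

Mar 1, 2029

The last day of the cure period: 33 calendar days after Jan 27, 2029 is Mar 1, 2029.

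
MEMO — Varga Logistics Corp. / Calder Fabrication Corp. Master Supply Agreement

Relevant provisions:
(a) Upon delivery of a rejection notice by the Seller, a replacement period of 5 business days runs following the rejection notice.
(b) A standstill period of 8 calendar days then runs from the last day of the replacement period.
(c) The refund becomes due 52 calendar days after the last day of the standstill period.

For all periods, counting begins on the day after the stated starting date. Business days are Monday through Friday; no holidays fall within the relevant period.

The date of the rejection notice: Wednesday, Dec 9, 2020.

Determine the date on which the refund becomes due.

Feb 14, 2021

From Wednesday, Dec 9, 2020, 5 business days (Dec 10, Dec 11, Dec 14, Dec 15, Dec 16, skipping weekends) brings us to Wednesday, Dec 16, 2020, which is the last day of the replacement period.
The last day of the standstill period: Dec 16, 2020 + 8 days = Dec 24, 2020.
Adding 52 calendar days to Dec 24, 2020 gives Feb 14, 2021, which is the date on which the refund becomes due.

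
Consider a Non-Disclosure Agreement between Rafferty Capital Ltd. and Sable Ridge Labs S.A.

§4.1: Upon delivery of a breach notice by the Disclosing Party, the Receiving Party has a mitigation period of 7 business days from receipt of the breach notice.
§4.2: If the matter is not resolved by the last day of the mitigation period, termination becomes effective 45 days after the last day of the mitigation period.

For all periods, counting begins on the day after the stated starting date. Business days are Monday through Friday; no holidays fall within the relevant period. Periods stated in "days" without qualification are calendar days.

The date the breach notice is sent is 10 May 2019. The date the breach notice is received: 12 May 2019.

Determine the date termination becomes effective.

5 July 2019

The last day of the mitigation period: 7 business days after Sunday, 12 May 2019, skipping weekends — May 13, May 14, May 15, May 16, May 17, May 20, May 21 — lands on Tuesday, 21 May 2019.
The date termination becomes effective: 45 calendar days after 21 May 2019 is 5 July 2019.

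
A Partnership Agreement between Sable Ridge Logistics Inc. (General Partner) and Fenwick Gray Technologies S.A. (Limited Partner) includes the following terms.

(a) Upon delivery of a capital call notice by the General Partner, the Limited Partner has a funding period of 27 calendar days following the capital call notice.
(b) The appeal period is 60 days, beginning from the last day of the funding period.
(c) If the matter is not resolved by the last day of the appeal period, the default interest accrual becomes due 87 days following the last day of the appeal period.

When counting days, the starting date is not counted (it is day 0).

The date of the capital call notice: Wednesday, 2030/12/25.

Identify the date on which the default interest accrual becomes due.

Adding 27 calendar days to 2030/12/25 gives 2031/01/21, which is the last day of the funding period.
The last day of the appeal period: 60 calendar days after 2031/01/21 is 2031/03/22.
The date on which the default interest accrual becomes due: 87 calendar days after 2031/03/22 is 2031/06/17.

2031/06/17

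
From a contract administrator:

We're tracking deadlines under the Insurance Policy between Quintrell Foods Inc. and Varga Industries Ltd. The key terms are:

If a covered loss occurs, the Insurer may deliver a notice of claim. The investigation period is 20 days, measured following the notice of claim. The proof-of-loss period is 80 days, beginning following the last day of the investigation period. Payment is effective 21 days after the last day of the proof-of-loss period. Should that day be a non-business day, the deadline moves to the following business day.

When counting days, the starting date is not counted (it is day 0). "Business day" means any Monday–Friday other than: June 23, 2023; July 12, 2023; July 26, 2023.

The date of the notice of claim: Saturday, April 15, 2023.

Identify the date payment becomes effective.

August 14, 2023

Adding 20 calendar days to April 15, 2023 gives May 5, 2023, which is the last day of the investigation period.
The last day of the proof-of-loss period: 80 calendar days after May 5, 2023 is July 24, 2023.
Adding 21 calendar days to July 24, 2023 gives August 14, 2023, which is the date payment becomes effective. August 14, 2023 is a Monday and is not a listed holiday, so no roll-forward applies.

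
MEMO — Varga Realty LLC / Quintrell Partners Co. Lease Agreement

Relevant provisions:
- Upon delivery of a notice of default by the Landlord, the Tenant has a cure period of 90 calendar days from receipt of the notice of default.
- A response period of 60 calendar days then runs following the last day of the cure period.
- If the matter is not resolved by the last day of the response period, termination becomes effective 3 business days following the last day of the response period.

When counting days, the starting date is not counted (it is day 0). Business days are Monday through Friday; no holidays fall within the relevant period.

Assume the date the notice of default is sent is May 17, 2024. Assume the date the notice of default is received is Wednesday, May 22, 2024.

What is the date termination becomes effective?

Oct 23, 2024

Adding 90 calendar days to May 22, 2024 gives Aug 20, 2024, which is the last day of the cure period.
The last day of the response period: Aug 20, 2024 + 60 days = Oct 19, 2024.
The date termination becomes effective: counting 3 business days from Saturday, Oct 19, 2024 (Oct 21, Oct 22, Oct 23, skipping weekends) reaches Wednesday, Oct 23, 2024.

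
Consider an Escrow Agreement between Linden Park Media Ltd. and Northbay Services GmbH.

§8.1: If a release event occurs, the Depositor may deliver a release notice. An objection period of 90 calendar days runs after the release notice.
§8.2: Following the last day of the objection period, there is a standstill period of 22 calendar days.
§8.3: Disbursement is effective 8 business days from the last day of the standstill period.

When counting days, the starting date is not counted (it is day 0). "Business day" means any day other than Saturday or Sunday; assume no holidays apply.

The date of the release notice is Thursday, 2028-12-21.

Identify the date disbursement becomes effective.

The last day of the objection period: 2028-12-21 + 90 days = 2029-03-21.
The last day of the standstill period: 22 calendar days after 2029-03-21 is 2029-04-12.
The date disbursement becomes effective: 8 business days after Thursday, 2029-04-12, skipping weekends — Apr 13, Apr 16, Apr 17, Apr 18, Apr 19, Apr 20, Apr 23, Apr 24 — lands on Tuesday, 2029-04-24.

2029-04-24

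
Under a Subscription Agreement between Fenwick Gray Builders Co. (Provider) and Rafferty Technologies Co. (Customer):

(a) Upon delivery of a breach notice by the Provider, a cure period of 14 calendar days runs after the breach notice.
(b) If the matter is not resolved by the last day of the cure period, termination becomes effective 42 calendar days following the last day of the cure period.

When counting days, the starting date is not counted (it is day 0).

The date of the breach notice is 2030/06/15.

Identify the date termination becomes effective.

2030/08/10

The last day of the cure period: 2030/06/15 + 14 days = 2030/06/29.
The date termination becomes effective: 42 calendar days after 2030/06/29 is 2030/08/10.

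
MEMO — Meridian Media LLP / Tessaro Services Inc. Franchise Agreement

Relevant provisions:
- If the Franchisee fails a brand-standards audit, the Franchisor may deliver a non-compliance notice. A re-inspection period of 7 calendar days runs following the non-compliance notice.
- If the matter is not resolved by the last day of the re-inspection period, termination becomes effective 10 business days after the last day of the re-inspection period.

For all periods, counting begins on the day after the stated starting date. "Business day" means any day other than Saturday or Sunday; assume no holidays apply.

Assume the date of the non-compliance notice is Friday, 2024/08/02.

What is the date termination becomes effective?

The last day of the re-inspection period: 7 calendar days after 2024/08/02 is 2024/08/09.
From Friday, 2024/08/09, 10 business days (Aug 12, Aug 13, Aug 14, Aug 15, Aug 16, Aug 19, Aug 20, Aug 21, Aug 22, Aug 23, skipping weekends) brings us to Friday, 2024/08/23, which is the date termination becomes effective.

2024/08/23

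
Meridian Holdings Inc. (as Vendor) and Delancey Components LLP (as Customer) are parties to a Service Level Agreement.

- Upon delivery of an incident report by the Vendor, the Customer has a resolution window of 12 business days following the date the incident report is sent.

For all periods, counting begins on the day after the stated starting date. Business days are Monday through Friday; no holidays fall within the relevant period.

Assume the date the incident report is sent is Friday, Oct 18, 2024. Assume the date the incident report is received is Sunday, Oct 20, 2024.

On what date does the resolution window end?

From Friday, Oct 18, 2024, 12 business days (Oct 21, Oct 22, Oct 23, Oct 24, …, Nov 1, Nov 4, Nov 5, skipping weekends) brings us to Tuesday, Nov 5, 2024, which is the last day of the resolution window.

Nov 5, 2024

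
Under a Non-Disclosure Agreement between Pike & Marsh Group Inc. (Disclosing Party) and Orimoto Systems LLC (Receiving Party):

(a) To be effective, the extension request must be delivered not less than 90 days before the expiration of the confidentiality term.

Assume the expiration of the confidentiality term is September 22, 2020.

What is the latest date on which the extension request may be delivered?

Counting back 90 calendar days from September 22, 2020 gives June 24, 2020.

June 24, 2020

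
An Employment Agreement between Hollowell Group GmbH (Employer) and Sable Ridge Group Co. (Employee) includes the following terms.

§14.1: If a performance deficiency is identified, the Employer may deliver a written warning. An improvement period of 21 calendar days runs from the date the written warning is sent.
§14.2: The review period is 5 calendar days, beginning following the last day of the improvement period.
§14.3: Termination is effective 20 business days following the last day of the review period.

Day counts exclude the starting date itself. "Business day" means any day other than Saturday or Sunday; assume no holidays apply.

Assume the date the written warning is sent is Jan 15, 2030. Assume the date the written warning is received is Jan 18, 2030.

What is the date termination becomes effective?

Mar 8, 2030

The last day of the improvement period: Jan 15, 2030 + 21 days = Feb 5, 2030.
Adding 5 calendar days to Feb 5, 2030 gives Feb 10, 2030, which is the last day of the review period.
The date termination becomes effective: counting 20 business days from Sunday, Feb 10, 2030 (Feb 11, Feb 12, Feb 13, Feb 14, …, Mar 6, Mar 7, Mar 8, skipping weekends) reaches Friday, Mar 8, 2030.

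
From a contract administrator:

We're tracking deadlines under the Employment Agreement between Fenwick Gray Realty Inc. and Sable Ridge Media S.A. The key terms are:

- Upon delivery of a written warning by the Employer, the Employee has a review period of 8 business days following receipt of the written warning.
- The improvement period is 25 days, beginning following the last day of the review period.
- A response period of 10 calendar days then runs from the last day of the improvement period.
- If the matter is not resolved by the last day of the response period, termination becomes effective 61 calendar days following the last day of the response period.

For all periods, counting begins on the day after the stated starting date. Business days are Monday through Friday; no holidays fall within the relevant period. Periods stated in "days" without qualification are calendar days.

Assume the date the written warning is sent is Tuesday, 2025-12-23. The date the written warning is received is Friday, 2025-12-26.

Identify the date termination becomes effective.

2026-04-13

The last day of the review period: 8 business days after Friday, 2025-12-26, skipping weekends — Dec 29, Dec 30, Dec 31, Jan 1, Jan 2, Jan 5, Jan 6, Jan 7 — lands on Wednesday, 2026-01-07.
The last day of the improvement period: 25 calendar days after 2026-01-07 is 2026-02-01.
The last day of the response period: 2026-02-01 + 10 days = 2026-02-11.
The date termination becomes effective: 61 calendar days after 2026-02-11 is 2026-04-13.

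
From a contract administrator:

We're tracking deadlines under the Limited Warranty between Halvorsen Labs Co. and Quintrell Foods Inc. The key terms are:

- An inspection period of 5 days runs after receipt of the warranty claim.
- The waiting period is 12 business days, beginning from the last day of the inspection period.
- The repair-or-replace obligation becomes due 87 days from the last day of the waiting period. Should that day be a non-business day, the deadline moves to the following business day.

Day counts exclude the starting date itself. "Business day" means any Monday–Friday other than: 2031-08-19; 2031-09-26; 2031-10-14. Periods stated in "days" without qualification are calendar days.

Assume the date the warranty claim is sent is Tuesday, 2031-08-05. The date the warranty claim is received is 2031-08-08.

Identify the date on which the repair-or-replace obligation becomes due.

2031-11-27

The last day of the inspection period: 5 calendar days after 2031-08-08 is 2031-08-13.
The last day of the waiting period: counting 12 business days from Wednesday, 2031-08-13 (Aug 14, Aug 15, Aug 18, Aug 20, …, Aug 28, Aug 29, Sep 1, skipping weekends and the listed holiday on Aug 19) reaches Monday, 2031-09-01.
The date on which the repair-or-replace obligation becomes due: 87 calendar days after 2031-09-01 is 2031-11-27. 2031-11-27 is a Thursday and is not a listed holiday, so no roll-forward applies.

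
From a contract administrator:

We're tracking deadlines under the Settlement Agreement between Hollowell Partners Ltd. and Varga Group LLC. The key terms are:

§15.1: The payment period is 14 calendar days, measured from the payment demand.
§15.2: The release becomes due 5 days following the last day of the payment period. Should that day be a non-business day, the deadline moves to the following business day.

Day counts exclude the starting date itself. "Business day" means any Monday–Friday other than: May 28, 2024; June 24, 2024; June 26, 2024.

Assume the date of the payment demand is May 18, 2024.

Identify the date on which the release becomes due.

June 6, 2024

The last day of the payment period: May 18, 2024 + 14 days = June 1, 2024.
Adding 5 calendar days to June 1, 2024 gives June 6, 2024, which is the date on which the release becomes due. June 6, 2024 is a Thursday and is not a listed holiday, so no roll-forward applies.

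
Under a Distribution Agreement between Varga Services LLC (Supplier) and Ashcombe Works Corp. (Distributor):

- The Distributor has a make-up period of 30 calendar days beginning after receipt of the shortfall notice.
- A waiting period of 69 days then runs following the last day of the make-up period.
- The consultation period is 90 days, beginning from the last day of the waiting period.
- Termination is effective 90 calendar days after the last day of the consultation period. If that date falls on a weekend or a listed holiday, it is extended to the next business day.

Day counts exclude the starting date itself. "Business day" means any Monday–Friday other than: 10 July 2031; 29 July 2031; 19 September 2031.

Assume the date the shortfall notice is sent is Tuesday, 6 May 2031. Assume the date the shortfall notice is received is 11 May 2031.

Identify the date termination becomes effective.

The last day of the make-up period: 30 calendar days after 11 May 2031 is 10 June 2031.
The last day of the waiting period: 69 calendar days after 10 June 2031 is 18 August 2031.
The last day of the consultation period: 18 August 2031 + 90 days = 16 November 2031.
The date termination becomes effective: 16 November 2031 + 90 days = 14 February 2032. That falls on a Saturday, so it rolls to the next business day, Monday, 16 February 2032.

16 February 2032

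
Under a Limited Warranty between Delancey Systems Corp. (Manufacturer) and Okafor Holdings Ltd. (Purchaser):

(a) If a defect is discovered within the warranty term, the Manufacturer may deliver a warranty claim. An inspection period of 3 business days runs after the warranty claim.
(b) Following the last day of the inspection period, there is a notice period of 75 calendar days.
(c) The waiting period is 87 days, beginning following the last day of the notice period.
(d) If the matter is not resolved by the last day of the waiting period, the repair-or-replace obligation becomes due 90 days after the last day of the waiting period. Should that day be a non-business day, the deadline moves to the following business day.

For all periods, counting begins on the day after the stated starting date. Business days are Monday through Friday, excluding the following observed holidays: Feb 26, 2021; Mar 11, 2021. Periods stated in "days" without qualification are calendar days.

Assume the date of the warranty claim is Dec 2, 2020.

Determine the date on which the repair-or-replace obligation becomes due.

Aug 16, 2021

The last day of the inspection period: counting 3 business days from Wednesday, Dec 2, 2020 (Dec 3, Dec 4, Dec 7, skipping weekends) reaches Monday, Dec 7, 2020.
The last day of the notice period: 75 calendar days after Dec 7, 2020 is Feb 20, 2021.
The last day of the waiting period: 87 calendar days after Feb 20, 2021 is May 18, 2021.
Adding 90 calendar days to May 18, 2021 gives Aug 16, 2021, which is the date on which the repair-or-replace obligation becomes due. Aug 16, 2021 is a Monday and is not a listed holiday, so no roll-forward applies.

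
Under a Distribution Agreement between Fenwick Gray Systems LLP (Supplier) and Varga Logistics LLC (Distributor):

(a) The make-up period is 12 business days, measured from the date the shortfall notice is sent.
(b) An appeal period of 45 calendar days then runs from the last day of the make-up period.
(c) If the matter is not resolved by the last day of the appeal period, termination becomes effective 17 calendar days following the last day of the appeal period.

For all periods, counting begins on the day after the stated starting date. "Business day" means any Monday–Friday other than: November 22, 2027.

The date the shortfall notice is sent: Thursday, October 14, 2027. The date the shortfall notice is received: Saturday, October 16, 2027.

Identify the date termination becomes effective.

From Thursday, October 14, 2027, 12 business days (Oct 15, Oct 18, Oct 19, Oct 20, …, Oct 28, Oct 29, Nov 1, skipping weekends) brings us to Monday, November 1, 2027, which is the last day of the make-up period.
The last day of the appeal period: November 1, 2027 + 45 days = December 16, 2027.
The date termination becomes effective: 17 calendar days after December 16, 2027 is January 2, 2028.

January 2, 2028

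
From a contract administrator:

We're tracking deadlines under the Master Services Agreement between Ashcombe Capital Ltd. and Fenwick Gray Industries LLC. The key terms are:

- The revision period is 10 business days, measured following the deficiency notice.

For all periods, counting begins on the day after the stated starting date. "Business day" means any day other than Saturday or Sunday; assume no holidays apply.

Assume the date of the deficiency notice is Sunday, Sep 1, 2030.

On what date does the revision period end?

The last day of the revision period: 10 business days after Sunday, Sep 1, 2030, skipping weekends — Sep 2, Sep 3, Sep 4, Sep 5, Sep 6, Sep 9, Sep 10, Sep 11, Sep 12, Sep 13 — lands on Friday, Sep 13, 2030.

Sep 13, 2030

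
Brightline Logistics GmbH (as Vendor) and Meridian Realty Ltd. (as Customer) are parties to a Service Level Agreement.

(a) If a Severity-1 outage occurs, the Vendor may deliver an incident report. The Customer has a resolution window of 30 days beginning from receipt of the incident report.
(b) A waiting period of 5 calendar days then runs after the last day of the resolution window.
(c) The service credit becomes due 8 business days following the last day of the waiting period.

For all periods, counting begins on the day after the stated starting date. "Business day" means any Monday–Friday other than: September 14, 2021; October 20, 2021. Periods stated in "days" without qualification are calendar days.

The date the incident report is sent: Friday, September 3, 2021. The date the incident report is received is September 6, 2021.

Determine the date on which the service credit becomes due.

October 22, 2021

The last day of the resolution window: September 6, 2021 + 30 days = October 6, 2021.
Adding 5 calendar days to October 6, 2021 gives October 11, 2021, which is the last day of the waiting period.
From Monday, October 11, 2021, 8 business days (Oct 12, Oct 13, Oct 14, Oct 15, Oct 18, Oct 19, Oct 21, Oct 22, skipping weekends and the listed holiday on Oct 20) brings us to Friday, October 22, 2021, which is the date on which the service credit becomes due.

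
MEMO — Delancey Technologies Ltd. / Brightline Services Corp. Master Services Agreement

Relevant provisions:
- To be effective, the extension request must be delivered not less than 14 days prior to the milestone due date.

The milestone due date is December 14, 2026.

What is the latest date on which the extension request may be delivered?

November 30, 2026

Counting back 14 calendar days from December 14, 2026 gives November 30, 2026.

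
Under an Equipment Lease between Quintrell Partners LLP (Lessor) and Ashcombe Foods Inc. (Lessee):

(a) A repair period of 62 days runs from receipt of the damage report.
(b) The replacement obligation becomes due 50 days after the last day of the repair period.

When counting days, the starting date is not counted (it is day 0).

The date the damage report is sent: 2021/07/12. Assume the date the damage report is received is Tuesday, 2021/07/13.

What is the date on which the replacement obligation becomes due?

2021/11/02

The last day of the repair period: 62 calendar days after 2021/07/13 is 2021/09/13.
Adding 50 calendar days to 2021/09/13 gives 2021/11/02, which is the date on which the replacement obligation becomes due.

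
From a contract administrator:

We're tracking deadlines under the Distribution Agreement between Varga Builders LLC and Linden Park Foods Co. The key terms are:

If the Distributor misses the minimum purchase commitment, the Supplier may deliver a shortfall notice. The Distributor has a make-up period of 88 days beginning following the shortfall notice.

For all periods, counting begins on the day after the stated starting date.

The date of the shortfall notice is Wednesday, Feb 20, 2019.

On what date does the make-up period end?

May 19, 2019

The last day of the make-up period: 88 calendar days after Feb 20, 2019 is May 19, 2019.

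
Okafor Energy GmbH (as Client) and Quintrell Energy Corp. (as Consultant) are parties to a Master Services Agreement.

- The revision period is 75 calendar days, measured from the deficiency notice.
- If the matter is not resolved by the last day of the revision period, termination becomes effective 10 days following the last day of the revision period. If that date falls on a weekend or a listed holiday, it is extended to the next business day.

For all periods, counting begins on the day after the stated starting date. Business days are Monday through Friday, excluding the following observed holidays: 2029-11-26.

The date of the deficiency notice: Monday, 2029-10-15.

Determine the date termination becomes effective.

2030-01-08

Adding 75 calendar days to 2029-10-15 gives 2029-12-29, which is the last day of the revision period.
The date termination becomes effective: 2029-12-29 + 10 days = 2030-01-08. 2030-01-08 is a Tuesday and is not a listed holiday, so no roll-forward applies.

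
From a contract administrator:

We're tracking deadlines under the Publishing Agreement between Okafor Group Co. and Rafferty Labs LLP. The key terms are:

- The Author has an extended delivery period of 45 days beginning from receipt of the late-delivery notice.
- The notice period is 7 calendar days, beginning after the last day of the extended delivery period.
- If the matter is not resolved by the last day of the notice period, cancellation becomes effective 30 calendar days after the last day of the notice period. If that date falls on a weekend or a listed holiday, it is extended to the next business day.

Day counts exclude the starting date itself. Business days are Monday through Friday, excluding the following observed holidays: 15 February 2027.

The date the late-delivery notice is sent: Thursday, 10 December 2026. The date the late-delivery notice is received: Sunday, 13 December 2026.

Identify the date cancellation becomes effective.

5 March 2027

The last day of the extended delivery period: 13 December 2026 + 45 days = 27 January 2027.
The last day of the notice period: 27 January 2027 + 7 days = 3 February 2027.
Adding 30 calendar days to 3 February 2027 gives 5 March 2027, which is the date cancellation becomes effective. 5 March 2027 is a Friday and is not a listed holiday, so no roll-forward applies.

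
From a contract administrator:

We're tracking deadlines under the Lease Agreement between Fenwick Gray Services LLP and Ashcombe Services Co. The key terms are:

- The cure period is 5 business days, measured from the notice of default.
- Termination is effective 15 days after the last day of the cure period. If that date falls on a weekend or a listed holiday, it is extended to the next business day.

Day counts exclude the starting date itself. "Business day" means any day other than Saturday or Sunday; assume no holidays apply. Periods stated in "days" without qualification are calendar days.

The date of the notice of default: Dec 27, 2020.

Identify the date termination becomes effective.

The last day of the cure period: counting 5 business days from Sunday, Dec 27, 2020 (Dec 28, Dec 29, Dec 30, Dec 31, Jan 1, skipping weekends) reaches Friday, Jan 1, 2021.
The date termination becomes effective: 15 calendar days after Jan 1, 2021 is Jan 16, 2021. That falls on a Saturday, so it rolls to the next business day, Monday, Jan 18, 2021.

Jan 18, 2021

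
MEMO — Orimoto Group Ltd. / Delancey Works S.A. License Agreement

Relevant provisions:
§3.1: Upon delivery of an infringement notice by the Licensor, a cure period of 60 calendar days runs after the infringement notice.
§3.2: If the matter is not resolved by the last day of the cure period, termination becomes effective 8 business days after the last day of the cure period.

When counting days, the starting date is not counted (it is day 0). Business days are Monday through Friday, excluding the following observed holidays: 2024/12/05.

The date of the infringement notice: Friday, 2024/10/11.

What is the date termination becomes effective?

2024/12/20

The last day of the cure period: 60 calendar days after 2024/10/11 is 2024/12/10.
The date termination becomes effective: 8 business days after Tuesday, 2024/12/10, skipping weekends — Dec 11, Dec 12, Dec 13, Dec 16, Dec 17, Dec 18, Dec 19, Dec 20 — lands on Friday, 2024/12/20.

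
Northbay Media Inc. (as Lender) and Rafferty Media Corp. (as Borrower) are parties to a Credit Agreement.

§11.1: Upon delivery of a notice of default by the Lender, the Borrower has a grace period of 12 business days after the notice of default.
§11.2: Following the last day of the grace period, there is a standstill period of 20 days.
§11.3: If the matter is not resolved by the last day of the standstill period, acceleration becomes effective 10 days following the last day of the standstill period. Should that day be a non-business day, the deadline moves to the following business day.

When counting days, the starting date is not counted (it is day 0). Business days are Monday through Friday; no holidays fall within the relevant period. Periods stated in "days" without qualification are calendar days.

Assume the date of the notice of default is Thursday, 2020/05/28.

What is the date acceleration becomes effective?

The last day of the grace period: 12 business days after Thursday, 2020/05/28, skipping weekends — May 29, Jun 1, Jun 2, Jun 3, …, Jun 11, Jun 12, Jun 15 — lands on Monday, 2020/06/15.
The last day of the standstill period: 20 calendar days after 2020/06/15 is 2020/07/05.
The date acceleration becomes effective: 2020/07/05 + 10 days = 2020/07/15. 2020/07/15 is a Wednesday, so no roll-forward applies.

2020/07/15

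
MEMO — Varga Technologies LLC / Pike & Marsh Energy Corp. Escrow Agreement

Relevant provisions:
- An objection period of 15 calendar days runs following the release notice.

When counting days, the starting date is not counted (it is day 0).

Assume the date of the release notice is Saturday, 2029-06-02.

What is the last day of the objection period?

2029-06-17

The last day of the objection period: 2029-06-02 + 15 days = 2029-06-17.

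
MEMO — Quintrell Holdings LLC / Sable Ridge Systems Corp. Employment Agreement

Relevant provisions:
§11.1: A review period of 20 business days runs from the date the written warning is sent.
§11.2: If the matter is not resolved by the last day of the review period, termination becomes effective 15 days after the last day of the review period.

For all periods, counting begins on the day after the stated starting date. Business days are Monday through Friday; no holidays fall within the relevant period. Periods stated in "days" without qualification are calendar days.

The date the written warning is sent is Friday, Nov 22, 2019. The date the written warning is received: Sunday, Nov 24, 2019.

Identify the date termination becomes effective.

Jan 4, 2020

From Friday, Nov 22, 2019, 20 business days (Nov 25, Nov 26, Nov 27, Nov 28, …, Dec 18, Dec 19, Dec 20, skipping weekends) brings us to Friday, Dec 20, 2019, which is the last day of the review period.
The date termination becomes effective: 15 calendar days after Dec 20, 2019 is Jan 4, 2020.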